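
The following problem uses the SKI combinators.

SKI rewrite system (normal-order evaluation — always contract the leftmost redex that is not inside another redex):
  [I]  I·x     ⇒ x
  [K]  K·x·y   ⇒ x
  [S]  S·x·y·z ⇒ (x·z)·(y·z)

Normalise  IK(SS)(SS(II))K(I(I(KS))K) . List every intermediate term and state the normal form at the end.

Answer: normal form = SS(KS)  (in 9 steps)

Working:
  start: IK(SS)(SS(II))K(I(I(KS))K)
  step 1: K(SS)(SS(II))K(I(I(KS))K)
  step 2: SSK(I(I(KS))K)
  step 3: S(I(I(KS))K)(K(I(I(KS))K))
  step 4: S(I(KS)K)(K(I(I(KS))K))
  step 5: S(KSK)(K(I(I(KS))K))
  step 6: SS(K(I(I(KS))K))
  step 7: SS(K(I(KS)K))
  step 8: SS(K(KSK))
  step 9: SS(KS)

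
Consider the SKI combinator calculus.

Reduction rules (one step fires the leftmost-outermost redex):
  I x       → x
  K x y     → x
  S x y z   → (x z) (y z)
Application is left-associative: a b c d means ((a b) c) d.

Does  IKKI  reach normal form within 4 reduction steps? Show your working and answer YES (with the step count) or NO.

  start: IKKI
  step 1: KKI
  step 2: K

Answer: YES — reaches normal form K in 2 ≤ 4 steps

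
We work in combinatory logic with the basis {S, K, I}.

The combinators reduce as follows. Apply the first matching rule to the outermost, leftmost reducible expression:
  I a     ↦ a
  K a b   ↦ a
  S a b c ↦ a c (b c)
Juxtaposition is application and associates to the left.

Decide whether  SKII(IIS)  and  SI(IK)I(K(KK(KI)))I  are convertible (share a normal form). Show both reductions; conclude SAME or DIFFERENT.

Term A:
  start: SKII(IIS)
  [1] KI(II)(IIS)
  [2] I(IIS)
  [3] IIS
  [4] IS
  [5] S

Term B:
  start: SI(IK)I(K(KK(KI)))I
  [1] II(IKI)(K(KK(KI)))I
  [2] I(IKI)(K(KK(KI)))I
  [3] IKI(K(KK(KI)))I
  [4] KI(K(KK(KI)))I
  [5] II
  [6] I

Answer: DIFFERENT — A ⇓ S, B ⇓ I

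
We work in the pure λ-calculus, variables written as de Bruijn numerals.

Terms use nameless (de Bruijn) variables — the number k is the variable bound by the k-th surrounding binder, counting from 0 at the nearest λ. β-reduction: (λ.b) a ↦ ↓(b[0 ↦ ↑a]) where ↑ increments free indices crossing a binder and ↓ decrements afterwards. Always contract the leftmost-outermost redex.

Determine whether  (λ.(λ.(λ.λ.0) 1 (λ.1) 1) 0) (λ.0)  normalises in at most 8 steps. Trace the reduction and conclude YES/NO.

Answer: YES — reaches normal form λ.0 in 5 ≤ 8 steps

Working:
  start: (λ.(λ.(λ.λ.0) 1 (λ.1) 1) 0) (λ.0)
  →1  (λ.(λ.λ.0) (λ.0) (λ.1) (λ.0)) (λ.0)
  →2  (λ.λ.0) (λ.0) (λ.λ.0) (λ.0)
  →3  (λ.0) (λ.λ.0) (λ.0)
  →4  (λ.λ.0) (λ.0)
  →5  λ.0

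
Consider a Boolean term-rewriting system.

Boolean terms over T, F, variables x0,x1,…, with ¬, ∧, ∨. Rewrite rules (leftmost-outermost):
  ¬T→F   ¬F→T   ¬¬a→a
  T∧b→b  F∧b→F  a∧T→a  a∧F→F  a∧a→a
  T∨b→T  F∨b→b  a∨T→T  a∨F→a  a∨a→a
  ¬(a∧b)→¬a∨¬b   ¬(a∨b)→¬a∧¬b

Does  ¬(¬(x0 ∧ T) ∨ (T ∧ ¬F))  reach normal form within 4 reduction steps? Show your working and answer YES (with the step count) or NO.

  start: ¬(¬(x0 ∧ T) ∨ (T ∧ ¬F))
  step 1: ¬¬(x0 ∧ T) ∧ ¬(T ∧ ¬F)
  step 2: (x0 ∧ T) ∧ ¬(T ∧ ¬F)
  step 3: x0 ∧ ¬(T ∧ ¬F)
  step 4: x0 ∧ (¬T ∨ ¬¬F)

Answer: NO — after 4 steps the term is x0 ∧ (¬T ∨ ¬¬F), not yet normal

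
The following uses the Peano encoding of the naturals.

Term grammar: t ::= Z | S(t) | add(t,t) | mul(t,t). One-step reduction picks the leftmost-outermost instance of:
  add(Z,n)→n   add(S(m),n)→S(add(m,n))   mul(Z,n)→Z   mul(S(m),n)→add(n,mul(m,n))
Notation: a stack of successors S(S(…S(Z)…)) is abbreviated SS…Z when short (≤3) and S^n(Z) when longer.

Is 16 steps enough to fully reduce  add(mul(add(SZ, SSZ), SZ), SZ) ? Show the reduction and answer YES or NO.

  start: add(mul(add(SZ, SSZ), SZ), SZ)
  step 1: add(mul(S(add(Z, SSZ)), SZ), SZ)
  step 2: add(add(SZ, mul(add(Z, SSZ), SZ)), SZ)
  step 3: add(S(add(Z, mul(add(Z, SSZ), SZ))), SZ)
  step 4: S(add(add(Z, mul(add(Z, SSZ), SZ)), SZ))
  step 5: S(add(mul(add(Z, SSZ), SZ), SZ))
  step 6: S(add(mul(SSZ, SZ), SZ))
  step 7: S(add(add(SZ, mul(SZ, SZ)), SZ))
  step 8: S(add(S(add(Z, mul(SZ, SZ))), SZ))
  step 9: S(S(add(add(Z, mul(SZ, SZ)), SZ)))
  step 10: S(S(add(mul(SZ, SZ), SZ)))
  step 11: S(S(add(add(SZ, mul(Z, SZ)), SZ)))
  step 12: S(S(add(S(add(Z, mul(Z, SZ))), SZ)))
  step 13: S(S(S(add(add(Z, mul(Z, SZ)), SZ))))
  step 14: S(S(S(add(mul(Z, SZ), SZ))))
  step 15: S(S(S(add(Z, SZ))))
  step 16: S^4(Z)

Answer: YES — reaches normal form S^4(Z) in 16 ≤ 16 steps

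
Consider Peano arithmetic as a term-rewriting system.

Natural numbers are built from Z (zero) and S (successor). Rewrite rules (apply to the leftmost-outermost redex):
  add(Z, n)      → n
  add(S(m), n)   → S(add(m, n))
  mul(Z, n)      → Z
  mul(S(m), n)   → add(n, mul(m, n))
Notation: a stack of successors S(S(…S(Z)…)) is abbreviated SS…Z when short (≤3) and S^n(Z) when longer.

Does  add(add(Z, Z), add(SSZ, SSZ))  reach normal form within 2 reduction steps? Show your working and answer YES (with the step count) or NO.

Answer: NO — after 2 steps the term is add(SSZ, SSZ), not yet normal

Reduction:
  start: add(add(Z, Z), add(SSZ, SSZ))
  →1  add(Z, add(SSZ, SSZ))
  →2  add(SSZ, SSZ)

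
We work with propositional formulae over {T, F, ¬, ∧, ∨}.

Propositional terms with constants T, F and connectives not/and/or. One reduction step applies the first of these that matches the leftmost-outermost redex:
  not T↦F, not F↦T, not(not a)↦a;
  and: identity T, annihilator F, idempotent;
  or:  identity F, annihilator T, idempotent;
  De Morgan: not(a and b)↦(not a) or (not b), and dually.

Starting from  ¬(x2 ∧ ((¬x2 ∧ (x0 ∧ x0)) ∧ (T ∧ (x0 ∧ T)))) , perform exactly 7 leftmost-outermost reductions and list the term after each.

Answer: after 7 steps: ¬x2 ∨ ((x2 ∨ ¬x0) ∨ (¬T ∨ ¬(x0 ∧ T)))

Derivation:
  start: ¬(x2 ∧ ((¬x2 ∧ (x0 ∧ x0)) ∧ (T ∧ (x0 ∧ T))))
  [1] ¬x2 ∨ ¬((¬x2 ∧ (x0 ∧ x0)) ∧ (T ∧ (x0 ∧ T)))
  [2] ¬x2 ∨ (¬(¬x2 ∧ (x0 ∧ x0)) ∨ ¬(T ∧ (x0 ∧ T)))
  [3] ¬x2 ∨ ((¬¬x2 ∨ ¬(x0 ∧ x0)) ∨ ¬(T ∧ (x0 ∧ T)))
  [4] ¬x2 ∨ ((x2 ∨ ¬(x0 ∧ x0)) ∨ ¬(T ∧ (x0 ∧ T)))
  [5] ¬x2 ∨ ((x2 ∨ (¬x0 ∨ ¬x0)) ∨ ¬(T ∧ (x0 ∧ T)))
  [6] ¬x2 ∨ ((x2 ∨ ¬x0) ∨ ¬(T ∧ (x0 ∧ T)))
  [7] ¬x2 ∨ ((x2 ∨ ¬x0) ∨ (¬T ∨ ¬(x0 ∧ T)))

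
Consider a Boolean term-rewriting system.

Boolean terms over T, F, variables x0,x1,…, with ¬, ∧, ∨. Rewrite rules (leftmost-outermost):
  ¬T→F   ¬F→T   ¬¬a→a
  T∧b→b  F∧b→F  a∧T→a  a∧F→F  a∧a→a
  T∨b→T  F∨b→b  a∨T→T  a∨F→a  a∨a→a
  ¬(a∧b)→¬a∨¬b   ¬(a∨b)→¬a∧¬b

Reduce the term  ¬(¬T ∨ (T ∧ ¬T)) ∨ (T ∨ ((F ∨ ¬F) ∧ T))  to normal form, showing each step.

  start: ¬(¬T ∨ (T ∧ ¬T)) ∨ (T ∨ ((F ∨ ¬F) ∧ T))
  [1] (¬¬T ∧ ¬(T ∧ ¬T)) ∨ (T ∨ ((F ∨ ¬F) ∧ T))
  [2] (T ∧ ¬(T ∧ ¬T)) ∨ (T ∨ ((F ∨ ¬F) ∧ T))
  [3] ¬(T ∧ ¬T) ∨ (T ∨ ((F ∨ ¬F) ∧ T))
  [4] (¬T ∨ ¬¬T) ∨ (T ∨ ((F ∨ ¬F) ∧ T))
  [5] (F ∨ ¬¬T) ∨ (T ∨ ((F ∨ ¬F) ∧ T))
  [6] ¬¬T ∨ (T ∨ ((F ∨ ¬F) ∧ T))
  [7] T ∨ (T ∨ ((F ∨ ¬F) ∧ T))
  [8] T

Answer: normal form = T  (in 8 steps)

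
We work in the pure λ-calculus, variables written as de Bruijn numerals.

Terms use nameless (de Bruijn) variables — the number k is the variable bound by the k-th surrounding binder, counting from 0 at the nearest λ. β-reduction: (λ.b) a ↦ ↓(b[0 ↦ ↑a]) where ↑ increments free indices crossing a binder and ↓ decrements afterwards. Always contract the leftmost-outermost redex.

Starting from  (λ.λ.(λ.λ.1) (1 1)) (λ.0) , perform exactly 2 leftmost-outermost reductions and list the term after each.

Answer: after 2 steps: λ.λ.(λ.0) (λ.0)

Working:
  start: (λ.λ.(λ.λ.1) (1 1)) (λ.0)
  [1] λ.(λ.λ.1) ((λ.0) (λ.0))
  [2] λ.λ.(λ.0) (λ.0)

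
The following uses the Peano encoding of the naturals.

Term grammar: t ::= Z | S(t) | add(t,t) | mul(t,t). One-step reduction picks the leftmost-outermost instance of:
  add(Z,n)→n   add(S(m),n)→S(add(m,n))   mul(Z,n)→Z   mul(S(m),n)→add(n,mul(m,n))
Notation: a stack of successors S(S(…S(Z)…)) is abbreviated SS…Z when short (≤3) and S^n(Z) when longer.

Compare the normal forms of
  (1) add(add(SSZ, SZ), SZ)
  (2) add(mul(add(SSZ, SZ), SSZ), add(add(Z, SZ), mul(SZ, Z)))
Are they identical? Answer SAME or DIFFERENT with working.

Answer: DIFFERENT — A ⇓ S^4(Z), B ⇓ S^7(Z)

Reduction:
Term A:
  start: add(add(SSZ, SZ), SZ)
  step 1: add(S(add(SZ, SZ)), SZ)
  step 2: S(add(add(SZ, SZ), SZ))
  step 3: S(add(S(add(Z, SZ)), SZ))
  step 4: S(S(add(add(Z, SZ), SZ)))
  step 5: S(S(add(SZ, SZ)))
  step 6: S(S(S(add(Z, SZ))))
  step 7: S^4(Z)

Term B:
  start: add(mul(add(SSZ, SZ), SSZ), add(add(Z, SZ), mul(SZ, Z)))
  step 1: add(mul(S(add(SZ, SZ)), SSZ), add(add(Z, SZ), mul(SZ, Z)))
  step 2: add(add(SSZ, mul(add(SZ, SZ), SSZ)), add(add(Z, SZ), mul(SZ, Z)))
  step 3: add(S(add(SZ, mul(add(SZ, SZ), SSZ))), add(add(Z, SZ), mul(SZ, Z)))
  step 4: S(add(add(SZ, mul(add(SZ, SZ), SSZ)), add(add(Z, SZ), mul(SZ, Z))))
  step 5: S(add(S(add(Z, mul(add(SZ, SZ), SSZ))), add(add(Z, SZ), mul(SZ, Z))))
  step 6: S(S(add(add(Z, mul(add(SZ, SZ), SSZ)), add(add(Z, SZ), mul(SZ, Z)))))
  step 7: S(S(add(mul(add(SZ, SZ), SSZ), add(add(Z, SZ), mul(SZ, Z)))))
  step 8: S(S(add(mul(S(add(Z, SZ)), SSZ), add(add(Z, SZ), mul(SZ, Z)))))
  step 9: S(S(add(add(SSZ, mul(add(Z, SZ), SSZ)), add(add(Z, SZ), mul(SZ, Z)))))
  step 10: S(S(add(S(add(SZ, mul(add(Z, SZ), SSZ))), add(add(Z, SZ), mul(SZ, Z)))))
  step 11: S(S(S(add(add(SZ, mul(add(Z, SZ), SSZ)), add(add(Z, SZ), mul(SZ, Z))))))
  step 12: S(S(S(add(S(add(Z, mul(add(Z, SZ), SSZ))), add(add(Z, SZ), mul(SZ, Z))))))
  step 13: S(S(S(S(add(add(Z, mul(add(Z, SZ), SSZ)), add(add(Z, SZ), mul(SZ, Z)))))))
  step 14: S(S(S(S(add(mul(add(Z, SZ), SSZ), add(add(Z, SZ), mul(SZ, Z)))))))
  step 15: S(S(S(S(add(mul(SZ, SSZ), add(add(Z, SZ), mul(SZ, Z)))))))
  step 16: S(S(S(S(add(add(SSZ, mul(Z, SSZ)), add(add(Z, SZ), mul(SZ, Z)))))))
  step 17: S(S(S(S(add(S(add(SZ, mul(Z, SSZ))), add(add(Z, SZ), mul(SZ, Z)))))))
  step 18: S(S(S(S(S(add(add(SZ, mul(Z, SSZ)), add(add(Z, SZ), mul(SZ, Z))))))))
  step 19: S(S(S(S(S(add(S(add(Z, mul(Z, SSZ))), add(add(Z, SZ), mul(SZ, Z))))))))
  step 20: S(S(S(S(S(S(add(add(Z, mul(Z, SSZ)), add(add(Z, SZ), mul(SZ, Z)))))))))
  step 21: S(S(S(S(S(S(add(mul(Z, SSZ), add(add(Z, SZ), mul(SZ, Z)))))))))
  step 22: S(S(S(S(S(S(add(Z, add(add(Z, SZ), mul(SZ, Z)))))))))
  step 23: S(S(S(S(S(S(add(add(Z, SZ), mul(SZ, Z))))))))
  step 24: S(S(S(S(S(S(add(SZ, mul(SZ, Z))))))))
  step 25: S(S(S(S(S(S(S(add(Z, mul(SZ, Z)))))))))
  step 26: S(S(S(S(S(S(S(mul(SZ, Z))))))))
  step 27: S(S(S(S(S(S(S(add(Z, mul(Z, Z)))))))))
  step 28: S(S(S(S(S(S(S(mul(Z, Z))))))))
  step 29: S^7(Z)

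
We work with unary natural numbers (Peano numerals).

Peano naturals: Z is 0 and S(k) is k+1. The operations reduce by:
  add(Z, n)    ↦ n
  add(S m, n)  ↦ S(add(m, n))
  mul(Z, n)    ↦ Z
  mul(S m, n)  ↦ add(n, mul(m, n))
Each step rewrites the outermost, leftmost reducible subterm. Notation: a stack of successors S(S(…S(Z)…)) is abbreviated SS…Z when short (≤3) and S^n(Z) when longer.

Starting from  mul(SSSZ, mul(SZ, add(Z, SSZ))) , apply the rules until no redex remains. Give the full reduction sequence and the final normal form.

  start: mul(SSSZ, mul(SZ, add(Z, SSZ)))
  step 1: add(mul(SZ, add(Z, SSZ)), mul(SSZ, mul(SZ, add(Z, SSZ))))
  step 2: add(add(add(Z, SSZ), mul(Z, add(Z, SSZ))), mul(SSZ, mul(SZ, add(Z, SSZ))))
  step 3: add(add(SSZ, mul(Z, add(Z, SSZ))), mul(SSZ, mul(SZ, add(Z, SSZ))))
  step 4: add(S(add(SZ, mul(Z, add(Z, SSZ)))), mul(SSZ, mul(SZ, add(Z, SSZ))))
  step 5: S(add(add(SZ, mul(Z, add(Z, SSZ))), mul(SSZ, mul(SZ, add(Z, SSZ)))))
  step 6: S(add(S(add(Z, mul(Z, add(Z, SSZ)))), mul(SSZ, mul(SZ, add(Z, SSZ)))))
  step 7: S(S(add(add(Z, mul(Z, add(Z, SSZ))), mul(SSZ, mul(SZ, add(Z, SSZ))))))
  step 8: S(S(add(mul(Z, add(Z, SSZ)), mul(SSZ, mul(SZ, add(Z, SSZ))))))
  step 9: S(S(add(Z, mul(SSZ, mul(SZ, add(Z, SSZ))))))
  step 10: S(S(mul(SSZ, mul(SZ, add(Z, SSZ)))))
  step 11: S(S(add(mul(SZ, add(Z, SSZ)), mul(SZ, mul(SZ, add(Z, SSZ))))))
  step 12: S(S(add(add(add(Z, SSZ), mul(Z, add(Z, SSZ))), mul(SZ, mul(SZ, add(Z, SSZ))))))
  step 13: S(S(add(add(SSZ, mul(Z, add(Z, SSZ))), mul(SZ, mul(SZ, add(Z, SSZ))))))
  step 14: S(S(add(S(add(SZ, mul(Z, add(Z, SSZ)))), mul(SZ, mul(SZ, add(Z, SSZ))))))
  step 15: S(S(S(add(add(SZ, mul(Z, add(Z, SSZ))), mul(SZ, mul(SZ, add(Z, SSZ)))))))
  step 16: S(S(S(add(S(add(Z, mul(Z, add(Z, SSZ)))), mul(SZ, mul(SZ, add(Z, SSZ)))))))
  step 17: S(S(S(S(add(add(Z, mul(Z, add(Z, SSZ))), mul(SZ, mul(SZ, add(Z, SSZ))))))))
  step 18: S(S(S(S(add(mul(Z, add(Z, SSZ)), mul(SZ, mul(SZ, add(Z, SSZ))))))))
  step 19: S(S(S(S(add(Z, mul(SZ, mul(SZ, add(Z, SSZ))))))))
  step 20: S(S(S(S(mul(SZ, mul(SZ, add(Z, SSZ)))))))
  step 21: S(S(S(S(add(mul(SZ, add(Z, SSZ)), mul(Z, mul(SZ, add(Z, SSZ))))))))
  step 22: S(S(S(S(add(add(add(Z, SSZ), mul(Z, add(Z, SSZ))), mul(Z, mul(SZ, add(Z, SSZ))))))))
  step 23: S(S(S(S(add(add(SSZ, mul(Z, add(Z, SSZ))), mul(Z, mul(SZ, add(Z, SSZ))))))))
  step 24: S(S(S(S(add(S(add(SZ, mul(Z, add(Z, SSZ)))), mul(Z, mul(SZ, add(Z, SSZ))))))))
  step 25: S(S(S(S(S(add(add(SZ, mul(Z, add(Z, SSZ))), mul(Z, mul(SZ, add(Z, SSZ)))))))))
  step 26: S(S(S(S(S(add(S(add(Z, mul(Z, add(Z, SSZ)))), mul(Z, mul(SZ, add(Z, SSZ)))))))))
  step 27: S(S(S(S(S(S(add(add(Z, mul(Z, add(Z, SSZ))), mul(Z, mul(SZ, add(Z, SSZ))))))))))
  step 28: S(S(S(S(S(S(add(mul(Z, add(Z, SSZ)), mul(Z, mul(SZ, add(Z, SSZ))))))))))
  step 29: S(S(S(S(S(S(add(Z, mul(Z, mul(SZ, add(Z, SSZ))))))))))
  step 30: S(S(S(S(S(S(mul(Z, mul(SZ, add(Z, SSZ)))))))))
  step 31: S^6(Z)

Answer: normal form = S^6(Z)  (in 31 steps)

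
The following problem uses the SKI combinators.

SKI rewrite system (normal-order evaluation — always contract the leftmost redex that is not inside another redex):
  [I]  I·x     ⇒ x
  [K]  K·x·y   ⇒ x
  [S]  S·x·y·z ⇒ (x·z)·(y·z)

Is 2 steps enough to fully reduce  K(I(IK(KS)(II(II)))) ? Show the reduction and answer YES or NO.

  start: K(I(IK(KS)(II(II))))
  [1] K(IK(KS)(II(II)))
  [2] K(K(KS)(II(II)))

Answer: NO — after 2 steps the term is K(K(KS)(II(II))), not yet normal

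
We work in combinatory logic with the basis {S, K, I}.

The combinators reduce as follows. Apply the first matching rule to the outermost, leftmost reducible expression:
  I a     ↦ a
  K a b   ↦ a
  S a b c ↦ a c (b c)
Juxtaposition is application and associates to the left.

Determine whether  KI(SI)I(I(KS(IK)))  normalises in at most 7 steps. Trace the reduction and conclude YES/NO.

  start: KI(SI)I(I(KS(IK)))
  [1] II(I(KS(IK)))
  [2] I(I(KS(IK)))
  [3] I(KS(IK))
  [4] KS(IK)
  [5] S

Answer: YES — reaches normal form S in 5 ≤ 7 steps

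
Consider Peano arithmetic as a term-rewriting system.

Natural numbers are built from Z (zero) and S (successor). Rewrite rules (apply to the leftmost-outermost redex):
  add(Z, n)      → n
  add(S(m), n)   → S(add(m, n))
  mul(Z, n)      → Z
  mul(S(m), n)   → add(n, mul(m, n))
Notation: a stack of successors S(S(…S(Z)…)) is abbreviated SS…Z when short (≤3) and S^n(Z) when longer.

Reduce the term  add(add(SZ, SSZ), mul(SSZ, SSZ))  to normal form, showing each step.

Answer: normal form = S^7(Z)  (in 15 steps)

Working:
  start: add(add(SZ, SSZ), mul(SSZ, SSZ))
  step 1: add(S(add(Z, SSZ)), mul(SSZ, SSZ))
  step 2: S(add(add(Z, SSZ), mul(SSZ, SSZ)))
  step 3: S(add(SSZ, mul(SSZ, SSZ)))
  step 4: S(S(add(SZ, mul(SSZ, SSZ))))
  step 5: S(S(S(add(Z, mul(SSZ, SSZ)))))
  step 6: S(S(S(mul(SSZ, SSZ))))
  step 7: S(S(S(add(SSZ, mul(SZ, SSZ)))))
  step 8: S(S(S(S(add(SZ, mul(SZ, SSZ))))))
  step 9: S(S(S(S(S(add(Z, mul(SZ, SSZ)))))))
  step 10: S(S(S(S(S(mul(SZ, SSZ))))))
  step 11: S(S(S(S(S(add(SSZ, mul(Z, SSZ)))))))
  step 12: S(S(S(S(S(S(add(SZ, mul(Z, SSZ))))))))
  step 13: S(S(S(S(S(S(S(add(Z, mul(Z, SSZ)))))))))
  step 14: S(S(S(S(S(S(S(mul(Z, SSZ))))))))
  step 15: S^7(Z)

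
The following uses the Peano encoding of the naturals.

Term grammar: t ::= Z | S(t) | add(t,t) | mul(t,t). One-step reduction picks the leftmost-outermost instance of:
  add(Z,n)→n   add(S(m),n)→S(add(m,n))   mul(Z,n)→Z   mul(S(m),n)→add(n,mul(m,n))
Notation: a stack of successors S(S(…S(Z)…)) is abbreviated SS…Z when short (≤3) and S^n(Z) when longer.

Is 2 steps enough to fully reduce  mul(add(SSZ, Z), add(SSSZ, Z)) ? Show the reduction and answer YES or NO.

  start: mul(add(SSZ, Z), add(SSSZ, Z))
  →1  mul(S(add(SZ, Z)), add(SSSZ, Z))
  →2  add(add(SSSZ, Z), mul(add(SZ, Z), add(SSSZ, Z)))

Answer: NO — after 2 steps the term is add(add(SSSZ, Z), mul(add(SZ, Z), add(SSSZ, Z))), not yet normal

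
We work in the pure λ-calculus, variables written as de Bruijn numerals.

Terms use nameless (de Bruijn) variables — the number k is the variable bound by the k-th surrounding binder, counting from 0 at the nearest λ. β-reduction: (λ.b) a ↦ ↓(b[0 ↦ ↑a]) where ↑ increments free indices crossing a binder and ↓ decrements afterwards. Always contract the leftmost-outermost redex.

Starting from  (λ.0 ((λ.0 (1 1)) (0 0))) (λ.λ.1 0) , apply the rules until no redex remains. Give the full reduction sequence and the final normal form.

Answer: normal form = λ.λ.1 0  (in 10 steps)

Derivation:
  start: (λ.0 ((λ.0 (1 1)) (0 0))) (λ.λ.1 0)
  [1] (λ.λ.1 0) ((λ.0 ((λ.λ.1 0) (λ.λ.1 0))) ((λ.λ.1 0) (λ.λ.1 0)))
  [2] λ.(λ.0 ((λ.λ.1 0) (λ.λ.1 0))) ((λ.λ.1 0) (λ.λ.1 0)) 0
  [3] λ.(λ.λ.1 0) (λ.λ.1 0) ((λ.λ.1 0) (λ.λ.1 0)) 0
  [4] λ.(λ.(λ.λ.1 0) 0) ((λ.λ.1 0) (λ.λ.1 0)) 0
  [5] λ.(λ.λ.1 0) ((λ.λ.1 0) (λ.λ.1 0)) 0
  [6] λ.(λ.(λ.λ.1 0) (λ.λ.1 0) 0) 0
  [7] λ.(λ.λ.1 0) (λ.λ.1 0) 0
  [8] λ.(λ.(λ.λ.1 0) 0) 0
  [9] λ.(λ.λ.1 0) 0
  [10] λ.λ.1 0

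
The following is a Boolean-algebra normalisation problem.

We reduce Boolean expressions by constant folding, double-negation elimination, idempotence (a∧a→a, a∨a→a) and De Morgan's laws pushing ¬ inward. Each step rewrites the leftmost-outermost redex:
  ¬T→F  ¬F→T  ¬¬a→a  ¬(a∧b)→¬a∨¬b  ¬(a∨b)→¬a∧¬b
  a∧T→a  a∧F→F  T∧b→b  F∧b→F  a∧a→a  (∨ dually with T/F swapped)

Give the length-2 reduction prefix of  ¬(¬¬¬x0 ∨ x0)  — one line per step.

Answer: after 2 steps: ¬¬x0 ∧ ¬x0

Working:
  start: ¬(¬¬¬x0 ∨ x0)
  →1  ¬¬¬¬x0 ∧ ¬x0
  →2  ¬¬x0 ∧ ¬x0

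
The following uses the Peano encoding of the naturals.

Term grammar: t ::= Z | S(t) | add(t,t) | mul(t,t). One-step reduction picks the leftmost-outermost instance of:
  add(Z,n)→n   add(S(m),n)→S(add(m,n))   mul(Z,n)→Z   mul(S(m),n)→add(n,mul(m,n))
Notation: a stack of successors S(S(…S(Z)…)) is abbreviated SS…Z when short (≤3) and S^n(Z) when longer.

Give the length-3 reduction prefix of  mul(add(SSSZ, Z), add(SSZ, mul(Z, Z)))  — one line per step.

  start: mul(add(SSSZ, Z), add(SSZ, mul(Z, Z)))
  step 1: mul(S(add(SSZ, Z)), add(SSZ, mul(Z, Z)))
  step 2: add(add(SSZ, mul(Z, Z)), mul(add(SSZ, Z), add(SSZ, mul(Z, Z))))
  step 3: add(S(add(SZ, mul(Z, Z))), mul(add(SSZ, Z), add(SSZ, mul(Z, Z))))

Answer: after 3 steps: add(S(add(SZ, mul(Z, Z))), mul(add(SSZ, Z), add(SSZ, mul(Z, Z))))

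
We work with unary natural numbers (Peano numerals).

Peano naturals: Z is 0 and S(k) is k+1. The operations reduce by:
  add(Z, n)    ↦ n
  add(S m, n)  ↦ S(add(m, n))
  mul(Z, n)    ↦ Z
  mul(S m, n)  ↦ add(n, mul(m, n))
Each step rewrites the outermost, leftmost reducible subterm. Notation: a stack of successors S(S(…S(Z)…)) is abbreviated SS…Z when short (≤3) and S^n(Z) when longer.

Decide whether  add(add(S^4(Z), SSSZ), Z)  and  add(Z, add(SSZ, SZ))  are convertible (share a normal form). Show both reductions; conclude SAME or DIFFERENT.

Term A:
  start: add(add(S^4(Z), SSSZ), Z)
  →1  add(S(add(SSSZ, SSSZ)), Z)
  →2  S(add(add(SSSZ, SSSZ), Z))
  →3  S(add(S(add(SSZ, SSSZ)), Z))
  →4  S(S(add(add(SSZ, SSSZ), Z)))
  →5  S(S(add(S(add(SZ, SSSZ)), Z)))
  →6  S(S(S(add(add(SZ, SSSZ), Z))))
  →7  S(S(S(add(S(add(Z, SSSZ)), Z))))
  →8  S(S(S(S(add(add(Z, SSSZ), Z)))))
  →9  S(S(S(S(add(SSSZ, Z)))))
  →10  S(S(S(S(S(add(SSZ, Z))))))
  →11  S(S(S(S(S(S(add(SZ, Z)))))))
  →12  S(S(S(S(S(S(S(add(Z, Z))))))))
  →13  S^7(Z)

Term B:
  start: add(Z, add(SSZ, SZ))
  →1  add(SSZ, SZ)
  →2  S(add(SZ, SZ))
  →3  S(S(add(Z, SZ)))
  →4  SSSZ

Answer: DIFFERENT — A ⇓ S^7(Z), B ⇓ SSSZ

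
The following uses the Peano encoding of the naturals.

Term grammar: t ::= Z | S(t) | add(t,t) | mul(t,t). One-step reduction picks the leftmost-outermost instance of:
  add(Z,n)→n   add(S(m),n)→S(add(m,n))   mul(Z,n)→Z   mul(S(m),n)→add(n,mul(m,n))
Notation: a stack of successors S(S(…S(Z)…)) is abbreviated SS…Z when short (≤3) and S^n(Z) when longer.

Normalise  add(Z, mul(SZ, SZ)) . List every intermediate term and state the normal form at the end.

Answer: normal form = SZ  (in 5 steps)

Derivation:
  start: add(Z, mul(SZ, SZ))
  [1] mul(SZ, SZ)
  [2] add(SZ, mul(Z, SZ))
  [3] S(add(Z, mul(Z, SZ)))
  [4] S(mul(Z, SZ))
  [5] SZ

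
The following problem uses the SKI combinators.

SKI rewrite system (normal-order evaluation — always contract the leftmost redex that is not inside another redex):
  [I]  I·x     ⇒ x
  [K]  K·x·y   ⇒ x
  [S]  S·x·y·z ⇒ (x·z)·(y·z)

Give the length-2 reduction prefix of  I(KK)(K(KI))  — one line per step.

Answer: after 2 steps: K

Reduction:
  start: I(KK)(K(KI))
  step 1: KK(K(KI))
  step 2: K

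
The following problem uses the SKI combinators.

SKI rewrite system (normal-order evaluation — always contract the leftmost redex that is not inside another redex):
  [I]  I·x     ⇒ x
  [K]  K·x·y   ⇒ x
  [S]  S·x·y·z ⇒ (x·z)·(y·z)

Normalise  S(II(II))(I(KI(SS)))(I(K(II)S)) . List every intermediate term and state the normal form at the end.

  start: S(II(II))(I(KI(SS)))(I(K(II)S))
  →1  II(II)(I(K(II)S))(I(KI(SS))(I(K(II)S)))
  →2  I(II)(I(K(II)S))(I(KI(SS))(I(K(II)S)))
  →3  II(I(K(II)S))(I(KI(SS))(I(K(II)S)))
  →4  I(I(K(II)S))(I(KI(SS))(I(K(II)S)))
  →5  I(K(II)S)(I(KI(SS))(I(K(II)S)))
  →6  K(II)S(I(KI(SS))(I(K(II)S)))
  →7  II(I(KI(SS))(I(K(II)S)))
  →8  I(I(KI(SS))(I(K(II)S)))
  →9  I(KI(SS))(I(K(II)S))
  →10  KI(SS)(I(K(II)S))
  →11  I(I(K(II)S))
  →12  I(K(II)S)
  →13  K(II)S
  →14  II
  →15  I

Answer: normal form = I  (in 15 steps)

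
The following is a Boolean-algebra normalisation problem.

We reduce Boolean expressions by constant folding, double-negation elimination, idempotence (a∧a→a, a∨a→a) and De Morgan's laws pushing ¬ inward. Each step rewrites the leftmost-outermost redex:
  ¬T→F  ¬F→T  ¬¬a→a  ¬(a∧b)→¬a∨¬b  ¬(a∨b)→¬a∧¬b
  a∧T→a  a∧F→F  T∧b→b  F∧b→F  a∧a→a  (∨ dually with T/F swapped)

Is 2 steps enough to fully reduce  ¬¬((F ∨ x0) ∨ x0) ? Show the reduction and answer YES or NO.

Answer: NO — after 2 steps the term is x0 ∨ x0, not yet normal

Reduction:
  start: ¬¬((F ∨ x0) ∨ x0)
  step 1: (F ∨ x0) ∨ x0
  step 2: x0 ∨ x0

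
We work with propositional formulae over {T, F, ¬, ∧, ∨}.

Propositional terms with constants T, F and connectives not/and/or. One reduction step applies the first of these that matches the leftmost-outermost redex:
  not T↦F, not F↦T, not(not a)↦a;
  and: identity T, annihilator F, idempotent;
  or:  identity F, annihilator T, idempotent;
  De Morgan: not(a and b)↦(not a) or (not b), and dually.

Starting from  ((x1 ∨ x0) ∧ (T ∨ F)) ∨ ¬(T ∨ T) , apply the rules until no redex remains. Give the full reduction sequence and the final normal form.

  start: ((x1 ∨ x0) ∧ (T ∨ F)) ∨ ¬(T ∨ T)
  →1  ((x1 ∨ x0) ∧ T) ∨ ¬(T ∨ T)
  →2  (x1 ∨ x0) ∨ ¬(T ∨ T)
  →3  (x1 ∨ x0) ∨ (¬T ∧ ¬T)
  →4  (x1 ∨ x0) ∨ ¬T
  →5  (x1 ∨ x0) ∨ F
  →6  x1 ∨ x0

Answer: normal form = x1 ∨ x0  (in 6 steps)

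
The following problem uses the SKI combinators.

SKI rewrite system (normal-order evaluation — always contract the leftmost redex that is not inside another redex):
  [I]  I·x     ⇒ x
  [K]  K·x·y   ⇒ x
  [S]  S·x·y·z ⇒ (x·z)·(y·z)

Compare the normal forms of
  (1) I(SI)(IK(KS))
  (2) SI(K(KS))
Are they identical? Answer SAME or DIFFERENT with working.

Term A:
  start: I(SI)(IK(KS))
  step 1: SI(IK(KS))
  step 2: SI(K(KS))

Term B:
  start: SI(K(KS))

Answer: SAME — A ⇓ SI(K(KS)), B ⇓ SI(K(KS))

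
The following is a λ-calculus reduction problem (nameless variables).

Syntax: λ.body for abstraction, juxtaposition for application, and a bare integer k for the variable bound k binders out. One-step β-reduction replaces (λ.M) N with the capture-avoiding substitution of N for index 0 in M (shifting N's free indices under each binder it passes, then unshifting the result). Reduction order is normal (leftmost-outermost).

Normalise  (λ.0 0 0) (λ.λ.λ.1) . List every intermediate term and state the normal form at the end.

  start: (λ.0 0 0) (λ.λ.λ.1)
  →1  (λ.λ.λ.1) (λ.λ.λ.1) (λ.λ.λ.1)
  →2  (λ.λ.1) (λ.λ.λ.1)
  →3  λ.λ.λ.λ.1

Answer: normal form = λ.λ.λ.λ.1  (in 3 steps)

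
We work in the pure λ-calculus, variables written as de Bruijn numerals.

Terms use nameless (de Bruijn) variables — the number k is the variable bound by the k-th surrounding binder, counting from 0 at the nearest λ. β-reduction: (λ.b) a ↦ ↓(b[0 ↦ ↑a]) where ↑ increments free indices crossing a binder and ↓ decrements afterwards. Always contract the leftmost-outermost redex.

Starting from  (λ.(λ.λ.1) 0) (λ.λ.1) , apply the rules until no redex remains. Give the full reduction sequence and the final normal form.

  start: (λ.(λ.λ.1) 0) (λ.λ.1)
  →1  (λ.λ.1) (λ.λ.1)
  →2  λ.λ.λ.1

Answer: normal form = λ.λ.λ.1  (in 2 steps)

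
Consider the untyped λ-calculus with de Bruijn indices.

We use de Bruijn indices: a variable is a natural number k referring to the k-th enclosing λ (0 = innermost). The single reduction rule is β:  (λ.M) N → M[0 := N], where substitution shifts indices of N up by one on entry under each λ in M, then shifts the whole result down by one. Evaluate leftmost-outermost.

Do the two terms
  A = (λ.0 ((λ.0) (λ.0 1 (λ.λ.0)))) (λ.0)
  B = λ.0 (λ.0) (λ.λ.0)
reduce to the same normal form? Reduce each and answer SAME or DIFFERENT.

Term A:
  start: (λ.0 ((λ.0) (λ.0 1 (λ.λ.0)))) (λ.0)
  [1] (λ.0) ((λ.0) (λ.0 (λ.0) (λ.λ.0)))
  [2] (λ.0) (λ.0 (λ.0) (λ.λ.0))
  [3] λ.0 (λ.0) (λ.λ.0)

Term B:
  start: λ.0 (λ.0) (λ.λ.0)

Answer: SAME — A ⇓ λ.0 (λ.0) (λ.λ.0), B ⇓ λ.0 (λ.0) (λ.λ.0)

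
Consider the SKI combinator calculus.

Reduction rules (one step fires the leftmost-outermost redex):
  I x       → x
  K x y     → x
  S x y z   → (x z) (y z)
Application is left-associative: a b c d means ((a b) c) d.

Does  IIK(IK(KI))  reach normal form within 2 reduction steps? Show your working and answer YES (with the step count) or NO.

  start: IIK(IK(KI))
  step 1: IK(IK(KI))
  step 2: K(IK(KI))

Answer: NO — after 2 steps the term is K(IK(KI)), not yet normal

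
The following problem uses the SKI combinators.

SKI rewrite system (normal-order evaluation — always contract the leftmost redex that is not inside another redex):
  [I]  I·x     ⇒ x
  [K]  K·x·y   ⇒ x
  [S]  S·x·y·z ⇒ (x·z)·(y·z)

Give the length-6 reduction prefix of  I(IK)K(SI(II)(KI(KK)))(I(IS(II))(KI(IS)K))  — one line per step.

  start: I(IK)K(SI(II)(KI(KK)))(I(IS(II))(KI(IS)K))
  →1  IKK(SI(II)(KI(KK)))(I(IS(II))(KI(IS)K))
  →2  KK(SI(II)(KI(KK)))(I(IS(II))(KI(IS)K))
  →3  K(I(IS(II))(KI(IS)K))
  →4  K(IS(II)(KI(IS)K))
  →5  K(S(II)(KI(IS)K))
  →6  K(SI(KI(IS)K))

Answer: after 6 steps: K(SI(KI(IS)K))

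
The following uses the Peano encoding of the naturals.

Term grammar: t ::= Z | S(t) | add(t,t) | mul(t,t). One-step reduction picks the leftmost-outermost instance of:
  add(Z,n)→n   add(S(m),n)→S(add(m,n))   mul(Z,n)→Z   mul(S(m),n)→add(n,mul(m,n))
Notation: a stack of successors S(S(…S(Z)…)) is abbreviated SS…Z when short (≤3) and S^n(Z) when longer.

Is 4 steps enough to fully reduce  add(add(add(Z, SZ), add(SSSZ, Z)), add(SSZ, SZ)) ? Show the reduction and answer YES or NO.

  start: add(add(add(Z, SZ), add(SSSZ, Z)), add(SSZ, SZ))
  step 1: add(add(SZ, add(SSSZ, Z)), add(SSZ, SZ))
  step 2: add(S(add(Z, add(SSSZ, Z))), add(SSZ, SZ))
  step 3: S(add(add(Z, add(SSSZ, Z)), add(SSZ, SZ)))
  step 4: S(add(add(SSSZ, Z), add(SSZ, SZ)))

Answer: NO — after 4 steps the term is S(add(add(SSSZ, Z), add(SSZ, SZ))), not yet normal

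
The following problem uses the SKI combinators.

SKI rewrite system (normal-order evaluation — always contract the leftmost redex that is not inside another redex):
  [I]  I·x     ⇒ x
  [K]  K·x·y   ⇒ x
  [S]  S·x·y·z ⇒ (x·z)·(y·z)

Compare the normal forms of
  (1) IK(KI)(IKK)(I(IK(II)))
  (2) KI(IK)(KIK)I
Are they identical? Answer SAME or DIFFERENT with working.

Term A:
  start: IK(KI)(IKK)(I(IK(II)))
  →1  K(KI)(IKK)(I(IK(II)))
  →2  KI(I(IK(II)))
  →3  I

Term B:
  start: KI(IK)(KIK)I
  →1  I(KIK)I
  →2  KIKI
  →3  II
  →4  I

Answer: SAME — A ⇓ I, B ⇓ I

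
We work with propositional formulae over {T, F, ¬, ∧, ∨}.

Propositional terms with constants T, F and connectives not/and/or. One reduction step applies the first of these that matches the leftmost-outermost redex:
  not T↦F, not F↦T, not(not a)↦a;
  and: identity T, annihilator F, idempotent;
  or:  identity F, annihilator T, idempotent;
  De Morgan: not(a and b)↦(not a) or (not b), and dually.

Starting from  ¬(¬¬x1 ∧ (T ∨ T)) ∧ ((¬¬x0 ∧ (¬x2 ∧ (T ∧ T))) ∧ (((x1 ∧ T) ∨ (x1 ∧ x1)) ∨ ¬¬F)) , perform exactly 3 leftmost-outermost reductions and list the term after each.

  start: ¬(¬¬x1 ∧ (T ∨ T)) ∧ ((¬¬x0 ∧ (¬x2 ∧ (T ∧ T))) ∧ (((x1 ∧ T) ∨ (x1 ∧ x1)) ∨ ¬¬F))
  [1] (¬¬¬x1 ∨ ¬(T ∨ T)) ∧ ((¬¬x0 ∧ (¬x2 ∧ (T ∧ T))) ∧ (((x1 ∧ T) ∨ (x1 ∧ x1)) ∨ ¬¬F))
  [2] (¬x1 ∨ ¬(T ∨ T)) ∧ ((¬¬x0 ∧ (¬x2 ∧ (T ∧ T))) ∧ (((x1 ∧ T) ∨ (x1 ∧ x1)) ∨ ¬¬F))
  [3] (¬x1 ∨ (¬T ∧ ¬T)) ∧ ((¬¬x0 ∧ (¬x2 ∧ (T ∧ T))) ∧ (((x1 ∧ T) ∨ (x1 ∧ x1)) ∨ ¬¬F))

Answer: after 3 steps: (¬x1 ∨ (¬T ∧ ¬T)) ∧ ((¬¬x0 ∧ (¬x2 ∧ (T ∧ T))) ∧ (((x1 ∧ T) ∨ (x1 ∧ x1)) ∨ ¬¬F))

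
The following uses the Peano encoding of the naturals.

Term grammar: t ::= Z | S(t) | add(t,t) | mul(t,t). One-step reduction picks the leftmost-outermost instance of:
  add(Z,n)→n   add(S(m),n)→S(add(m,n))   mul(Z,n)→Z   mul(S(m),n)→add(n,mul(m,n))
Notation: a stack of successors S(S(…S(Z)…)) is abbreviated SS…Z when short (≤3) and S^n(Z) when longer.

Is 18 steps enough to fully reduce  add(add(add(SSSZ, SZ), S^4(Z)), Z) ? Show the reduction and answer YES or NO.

  start: add(add(add(SSSZ, SZ), S^4(Z)), Z)
  [1] add(add(S(add(SSZ, SZ)), S^4(Z)), Z)
  [2] add(S(add(add(SSZ, SZ), S^4(Z))), Z)
  [3] S(add(add(add(SSZ, SZ), S^4(Z)), Z))
  [4] S(add(add(S(add(SZ, SZ)), S^4(Z)), Z))
  [5] S(add(S(add(add(SZ, SZ), S^4(Z))), Z))
  [6] S(S(add(add(add(SZ, SZ), S^4(Z)), Z)))
  [7] S(S(add(add(S(add(Z, SZ)), S^4(Z)), Z)))
  [8] S(S(add(S(add(add(Z, SZ), S^4(Z))), Z)))
  [9] S(S(S(add(add(add(Z, SZ), S^4(Z)), Z))))
  [10] S(S(S(add(add(SZ, S^4(Z)), Z))))
  [11] S(S(S(add(S(add(Z, S^4(Z))), Z))))
  [12] S(S(S(S(add(add(Z, S^4(Z)), Z)))))
  [13] S(S(S(S(add(S^4(Z), Z)))))
  [14] S(S(S(S(S(add(SSSZ, Z))))))
  [15] S(S(S(S(S(S(add(SSZ, Z)))))))
  [16] S(S(S(S(S(S(S(add(SZ, Z))))))))
  [17] S(S(S(S(S(S(S(S(add(Z, Z)))))))))
  [18] S^8(Z)

Answer: YES — reaches normal form S^8(Z) in 18 ≤ 18 steps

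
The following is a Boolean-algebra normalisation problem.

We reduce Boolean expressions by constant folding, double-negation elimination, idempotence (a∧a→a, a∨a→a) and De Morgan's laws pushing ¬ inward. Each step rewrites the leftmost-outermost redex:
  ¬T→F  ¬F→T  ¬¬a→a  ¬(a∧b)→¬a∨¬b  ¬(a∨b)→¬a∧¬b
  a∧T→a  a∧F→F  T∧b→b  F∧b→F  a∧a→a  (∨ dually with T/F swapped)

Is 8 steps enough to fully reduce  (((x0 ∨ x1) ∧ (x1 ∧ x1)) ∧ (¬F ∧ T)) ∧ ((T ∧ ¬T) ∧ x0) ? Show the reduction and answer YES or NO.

  start: (((x0 ∨ x1) ∧ (x1 ∧ x1)) ∧ (¬F ∧ T)) ∧ ((T ∧ ¬T) ∧ x0)
  step 1: (((x0 ∨ x1) ∧ x1) ∧ (¬F ∧ T)) ∧ ((T ∧ ¬T) ∧ x0)
  step 2: (((x0 ∨ x1) ∧ x1) ∧ ¬F) ∧ ((T ∧ ¬T) ∧ x0)
  step 3: (((x0 ∨ x1) ∧ x1) ∧ T) ∧ ((T ∧ ¬T) ∧ x0)
  step 4: ((x0 ∨ x1) ∧ x1) ∧ ((T ∧ ¬T) ∧ x0)
  step 5: ((x0 ∨ x1) ∧ x1) ∧ (¬T ∧ x0)
  step 6: ((x0 ∨ x1) ∧ x1) ∧ (F ∧ x0)
  step 7: ((x0 ∨ x1) ∧ x1) ∧ F
  step 8: F

Answer: YES — reaches normal form F in 8 ≤ 8 steps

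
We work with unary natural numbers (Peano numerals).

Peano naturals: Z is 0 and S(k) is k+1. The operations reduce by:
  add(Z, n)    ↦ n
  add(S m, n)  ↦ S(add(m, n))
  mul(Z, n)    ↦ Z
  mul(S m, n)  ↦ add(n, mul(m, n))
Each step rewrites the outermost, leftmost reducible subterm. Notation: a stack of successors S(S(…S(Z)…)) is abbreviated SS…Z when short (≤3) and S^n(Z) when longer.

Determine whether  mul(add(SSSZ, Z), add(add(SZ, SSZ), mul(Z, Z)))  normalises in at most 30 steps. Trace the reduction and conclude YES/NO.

Answer: NO — after 30 steps the term is S(S(S(S(S(S(add(S(add(add(Z, SSZ), mul(Z, Z))), mul(add(Z, Z), add(add(SZ, SSZ), mul(Z, Z)))))))))), not yet normal

Working:
  start: mul(add(SSSZ, Z), add(add(SZ, SSZ), mul(Z, Z)))
  [1] mul(S(add(SSZ, Z)), add(add(SZ, SSZ), mul(Z, Z)))
  [2] add(add(add(SZ, SSZ), mul(Z, Z)), mul(add(SSZ, Z), add(add(SZ, SSZ), mul(Z, Z))))
  [3] add(add(S(add(Z, SSZ)), mul(Z, Z)), mul(add(SSZ, Z), add(add(SZ, SSZ), mul(Z, Z))))
  [4] add(S(add(add(Z, SSZ), mul(Z, Z))), mul(add(SSZ, Z), add(add(SZ, SSZ), mul(Z, Z))))
  [5] S(add(add(add(Z, SSZ), mul(Z, Z)), mul(add(SSZ, Z), add(add(SZ, SSZ), mul(Z, Z)))))
  [6] S(add(add(SSZ, mul(Z, Z)), mul(add(SSZ, Z), add(add(SZ, SSZ), mul(Z, Z)))))
  [7] S(add(S(add(SZ, mul(Z, Z))), mul(add(SSZ, Z), add(add(SZ, SSZ), mul(Z, Z)))))
  [8] S(S(add(add(SZ, mul(Z, Z)), mul(add(SSZ, Z), add(add(SZ, SSZ), mul(Z, Z))))))
  [9] S(S(add(S(add(Z, mul(Z, Z))), mul(add(SSZ, Z), add(add(SZ, SSZ), mul(Z, Z))))))
  [10] S(S(S(add(add(Z, mul(Z, Z)), mul(add(SSZ, Z), add(add(SZ, SSZ), mul(Z, Z)))))))
  [11] S(S(S(add(mul(Z, Z), mul(add(SSZ, Z), add(add(SZ, SSZ), mul(Z, Z)))))))
  [12] S(S(S(add(Z, mul(add(SSZ, Z), add(add(SZ, SSZ), mul(Z, Z)))))))
  [13] S(S(S(mul(add(SSZ, Z), add(add(SZ, SSZ), mul(Z, Z))))))
  [14] S(S(S(mul(S(add(SZ, Z)), add(add(SZ, SSZ), mul(Z, Z))))))
  [15] S(S(S(add(add(add(SZ, SSZ), mul(Z, Z)), mul(add(SZ, Z), add(add(SZ, SSZ), mul(Z, Z)))))))
  [16] S(S(S(add(add(S(add(Z, SSZ)), mul(Z, Z)), mul(add(SZ, Z), add(add(SZ, SSZ), mul(Z, Z)))))))
  [17] S(S(S(add(S(add(add(Z, SSZ), mul(Z, Z))), mul(add(SZ, Z), add(add(SZ, SSZ), mul(Z, Z)))))))
  [18] S(S(S(S(add(add(add(Z, SSZ), mul(Z, Z)), mul(add(SZ, Z), add(add(SZ, SSZ), mul(Z, Z))))))))
  [19] S(S(S(S(add(add(SSZ, mul(Z, Z)), mul(add(SZ, Z), add(add(SZ, SSZ), mul(Z, Z))))))))
  [20] S(S(S(S(add(S(add(SZ, mul(Z, Z))), mul(add(SZ, Z), add(add(SZ, SSZ), mul(Z, Z))))))))
  [21] S(S(S(S(S(add(add(SZ, mul(Z, Z)), mul(add(SZ, Z), add(add(SZ, SSZ), mul(Z, Z)))))))))
  [22] S(S(S(S(S(add(S(add(Z, mul(Z, Z))), mul(add(SZ, Z), add(add(SZ, SSZ), mul(Z, Z)))))))))
  [23] S(S(S(S(S(S(add(add(Z, mul(Z, Z)), mul(add(SZ, Z), add(add(SZ, SSZ), mul(Z, Z))))))))))
  [24] S(S(S(S(S(S(add(mul(Z, Z), mul(add(SZ, Z), add(add(SZ, SSZ), mul(Z, Z))))))))))
  [25] S(S(S(S(S(S(add(Z, mul(add(SZ, Z), add(add(SZ, SSZ), mul(Z, Z))))))))))
  [26] S(S(S(S(S(S(mul(add(SZ, Z), add(add(SZ, SSZ), mul(Z, Z)))))))))
  [27] S(S(S(S(S(S(mul(S(add(Z, Z)), add(add(SZ, SSZ), mul(Z, Z)))))))))
  [28] S(S(S(S(S(S(add(add(add(SZ, SSZ), mul(Z, Z)), mul(add(Z, Z), add(add(SZ, SSZ), mul(Z, Z))))))))))
  [29] S(S(S(S(S(S(add(add(S(add(Z, SSZ)), mul(Z, Z)), mul(add(Z, Z), add(add(SZ, SSZ), mul(Z, Z))))))))))
  [30] S(S(S(S(S(S(add(S(add(add(Z, SSZ), mul(Z, Z))), mul(add(Z, Z), add(add(SZ, SSZ), mul(Z, Z))))))))))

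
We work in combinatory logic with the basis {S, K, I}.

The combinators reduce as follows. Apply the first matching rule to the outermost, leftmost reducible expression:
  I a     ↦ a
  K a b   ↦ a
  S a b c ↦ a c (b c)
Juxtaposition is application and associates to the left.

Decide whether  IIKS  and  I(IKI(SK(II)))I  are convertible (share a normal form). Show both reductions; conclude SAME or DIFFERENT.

Term A:
  start: IIKS
  step 1: IKS
  step 2: KS

Term B:
  start: I(IKI(SK(II)))I
  step 1: IKI(SK(II))I
  step 2: KI(SK(II))I
  step 3: II
  step 4: I

Answer: DIFFERENT — A ⇓ KS, B ⇓ I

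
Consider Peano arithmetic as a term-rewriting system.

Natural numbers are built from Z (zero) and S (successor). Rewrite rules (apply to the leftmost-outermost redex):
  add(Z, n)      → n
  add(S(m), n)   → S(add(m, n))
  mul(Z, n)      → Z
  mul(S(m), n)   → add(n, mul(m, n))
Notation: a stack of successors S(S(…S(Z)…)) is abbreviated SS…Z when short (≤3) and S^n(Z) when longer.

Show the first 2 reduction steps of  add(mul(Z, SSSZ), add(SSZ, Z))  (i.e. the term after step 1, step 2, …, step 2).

Answer: after 2 steps: add(SSZ, Z)

Working:
  start: add(mul(Z, SSSZ), add(SSZ, Z))
  →1  add(Z, add(SSZ, Z))
  →2  add(SSZ, Z)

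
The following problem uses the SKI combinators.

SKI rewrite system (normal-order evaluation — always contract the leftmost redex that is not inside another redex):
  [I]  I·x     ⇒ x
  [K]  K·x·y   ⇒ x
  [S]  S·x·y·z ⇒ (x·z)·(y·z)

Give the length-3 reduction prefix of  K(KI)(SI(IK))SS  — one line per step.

  start: K(KI)(SI(IK))SS
  step 1: KISS
  step 2: IS
  step 3: S

Answer: after 3 steps: S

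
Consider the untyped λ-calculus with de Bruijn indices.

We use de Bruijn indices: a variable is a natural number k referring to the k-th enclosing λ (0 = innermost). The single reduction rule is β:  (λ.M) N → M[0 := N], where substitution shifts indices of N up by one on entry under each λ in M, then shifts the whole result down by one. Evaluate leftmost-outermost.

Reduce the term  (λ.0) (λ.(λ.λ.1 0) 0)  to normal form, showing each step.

Answer: normal form = λ.λ.1 0  (in 2 steps)

Working:
  start: (λ.0) (λ.(λ.λ.1 0) 0)
  [1] λ.(λ.λ.1 0) 0
  [2] λ.λ.1 0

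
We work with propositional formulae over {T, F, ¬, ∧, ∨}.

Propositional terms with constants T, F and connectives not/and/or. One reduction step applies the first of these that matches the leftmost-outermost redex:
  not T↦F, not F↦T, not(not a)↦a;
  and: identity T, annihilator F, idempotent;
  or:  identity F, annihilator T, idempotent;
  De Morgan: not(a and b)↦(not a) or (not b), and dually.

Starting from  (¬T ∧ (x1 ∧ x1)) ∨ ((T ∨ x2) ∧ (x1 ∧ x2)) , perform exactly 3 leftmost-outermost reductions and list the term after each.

Answer: after 3 steps: (T ∨ x2) ∧ (x1 ∧ x2)

Derivation:
  start: (¬T ∧ (x1 ∧ x1)) ∨ ((T ∨ x2) ∧ (x1 ∧ x2))
  step 1: (F ∧ (x1 ∧ x1)) ∨ ((T ∨ x2) ∧ (x1 ∧ x2))
  step 2: F ∨ ((T ∨ x2) ∧ (x1 ∧ x2))
  step 3: (T ∨ x2) ∧ (x1 ∧ x2)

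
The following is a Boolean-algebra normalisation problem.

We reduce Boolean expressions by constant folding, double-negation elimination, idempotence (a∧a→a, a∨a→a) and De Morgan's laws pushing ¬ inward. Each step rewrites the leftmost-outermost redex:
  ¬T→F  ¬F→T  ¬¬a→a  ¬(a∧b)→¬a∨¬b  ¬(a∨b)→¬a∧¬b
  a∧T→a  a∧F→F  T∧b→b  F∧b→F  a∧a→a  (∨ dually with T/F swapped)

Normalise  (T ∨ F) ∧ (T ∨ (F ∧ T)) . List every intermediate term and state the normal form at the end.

  start: (T ∨ F) ∧ (T ∨ (F ∧ T))
  [1] T ∧ (T ∨ (F ∧ T))
  [2] T ∨ (F ∧ T)
  [3] T

Answer: normal form = T  (in 3 steps)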